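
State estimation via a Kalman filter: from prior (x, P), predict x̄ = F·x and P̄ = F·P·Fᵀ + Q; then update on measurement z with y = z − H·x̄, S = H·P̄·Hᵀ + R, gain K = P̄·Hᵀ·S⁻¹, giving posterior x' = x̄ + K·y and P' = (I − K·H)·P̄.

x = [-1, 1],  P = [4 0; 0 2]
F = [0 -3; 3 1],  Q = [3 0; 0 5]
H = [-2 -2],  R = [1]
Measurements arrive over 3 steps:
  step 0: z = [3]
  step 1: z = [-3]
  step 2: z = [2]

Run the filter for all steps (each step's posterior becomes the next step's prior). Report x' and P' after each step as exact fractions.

step 0: x̄ = F·x = [-3, -2]
step 0: P̄ = F·P·Fᵀ + Q = [21 -6; -6 43]
step 0: y = z − H·x̄ = [-7]
step 0: S = H·P̄·Hᵀ + R = [209]
step 0: K = P̄·Hᵀ·S⁻¹ = [-30/209; -74/209]
step 0: x' = x̄ + K·y = [-417/209, 100/209]
step 0: P' = (I − K·H)·P̄ = [3489/209 -3474/209; -3474/209 3511/209]
step 1: x̄ = F·x = [-300/209, -1151/209]
step 1: P̄ = F·P·Fᵀ + Q = [32226/209 20733/209; 20733/209 15113/209]
step 1: y = z − H·x̄ = [-3529/209]
step 1: S = H·P̄·Hᵀ + R = [355429/209]
step 1: K = P̄·Hᵀ·S⁻¹ = [-105918/355429; -71692/355429]
step 1: x' = x̄ + K·y = [1278258/355429, -746879/355429]
step 1: P' = (I − K·H)·P̄ = [1126470/355429 -1073511/355429; -1073511/355429 1109357/355429]
step 2: x̄ = F·x = [2240637/355429, 3087895/355429]
step 2: P̄ = F·P·Fᵀ + Q = [11050500/355429 6333528/355429; 6333528/355429 6583666/355429]
step 2: y = z − H·x̄ = [11367922/355429]
step 2: S = H·P̄·Hᵀ + R = [121560317/355429]
step 2: K = P̄·Hᵀ·S⁻¹ = [-34768056/121560317; -25834388/121560317]
step 2: x' = x̄ + K·y = [-345689307/121560317, 229812951/121560317]
step 2: P' = (I − K·H)·P̄ = [378372516/121560317 -360988488/121560317; -360988488/121560317 373905682/121560317]

step 0: x' = [-417/209, 100/209], P' = [3489/209 -3474/209; -3474/209 3511/209]
step 1: x' = [1278258/355429, -746879/355429], P' = [1126470/355429 -1073511/355429; -1073511/355429 1109357/355429]
step 2: x' = [-345689307/121560317, 229812951/121560317], P' = [378372516/121560317 -360988488/121560317; -360988488/121560317 373905682/121560317]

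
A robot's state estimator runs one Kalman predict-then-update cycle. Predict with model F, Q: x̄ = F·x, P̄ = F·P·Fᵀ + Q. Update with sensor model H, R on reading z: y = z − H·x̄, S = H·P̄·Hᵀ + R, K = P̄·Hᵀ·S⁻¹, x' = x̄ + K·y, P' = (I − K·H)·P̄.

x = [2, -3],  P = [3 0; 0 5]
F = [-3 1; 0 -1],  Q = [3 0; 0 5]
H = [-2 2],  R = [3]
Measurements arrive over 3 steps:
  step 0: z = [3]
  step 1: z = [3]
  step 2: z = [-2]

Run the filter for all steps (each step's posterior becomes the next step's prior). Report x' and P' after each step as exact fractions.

step 0: x̄ = F·x = [-9, 3]
step 0: P̄ = F·P·Fᵀ + Q = [35 -5; -5 10]
step 0: y = z − H·x̄ = [-21]
step 0: S = H·P̄·Hᵀ + R = [223]
step 0: K = P̄·Hᵀ·S⁻¹ = [-80/223; 30/223]
step 0: x' = x̄ + K·y = [-327/223, 39/223]
step 0: P' = (I − K·H)·P̄ = [1405/223 1285/223; 1285/223 1330/223]
step 1: x̄ = F·x = [1020/223, -39/223]
step 1: P̄ = F·P·Fᵀ + Q = [6934/223 2525/223; 2525/223 2445/223]
step 1: y = z − H·x̄ = [2787/223]
step 1: S = H·P̄·Hᵀ + R = [17985/223]
step 1: K = P̄·Hᵀ·S⁻¹ = [-8818/17985; -32/3597]
step 1: x' = x̄ + K·y = [-9314/5995, -343/1199]
step 1: P' = (I − K·H)·P̄ = [210542/17985 39463/3597; 39463/3597 39415/3597]
step 2: x̄ = F·x = [26227/5995, 343/1199]
step 2: P̄ = F·P·Fᵀ + Q = [962018/17985 78974/3597; 78974/3597 57400/3597]
step 2: y = z − H·x̄ = [37034/5995]
step 2: S = H·P̄·Hᵀ + R = [1891067/17985]
step 2: K = P̄·Hᵀ·S⁻¹ = [-1134296/1891067; -215740/1891067]
step 2: x' = x̄ + K·y = [1265971/1891067, -791749/1891067]
step 2: P' = (I − K·H)·P̄ = [29614294/1891067 27912850/1891067; 27912850/1891067 27589240/1891067]

step 0: x' = [-327/223, 39/223], P' = [1405/223 1285/223; 1285/223 1330/223]
step 1: x' = [-9314/5995, -343/1199], P' = [210542/17985 39463/3597; 39463/3597 39415/3597]
step 2: x' = [1265971/1891067, -791749/1891067], P' = [29614294/1891067 27912850/1891067; 27912850/1891067 27589240/1891067]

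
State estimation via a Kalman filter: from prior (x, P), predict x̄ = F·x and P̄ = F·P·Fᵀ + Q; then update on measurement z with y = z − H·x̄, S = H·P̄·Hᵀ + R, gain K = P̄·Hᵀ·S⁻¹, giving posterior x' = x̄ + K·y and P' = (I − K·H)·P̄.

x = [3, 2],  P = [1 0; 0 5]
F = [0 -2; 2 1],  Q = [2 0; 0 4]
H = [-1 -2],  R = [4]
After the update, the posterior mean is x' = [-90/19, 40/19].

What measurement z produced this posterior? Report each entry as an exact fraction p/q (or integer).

x̄ = F·x = [-4, 8]
P̄ = F·P·Fᵀ + Q = [22 -10; -10 13]
S = H·P̄·Hᵀ + R = [38]
K = P̄·Hᵀ·S⁻¹ = [-1/19; -8/19]
x' − x̄ = [-14/19, -112/19] = K·y
y = (KᵀK)⁻¹·Kᵀ·(x' − x̄) = [14]
z = y + H·x̄ = [14] + [-12] = [2]

z = [2]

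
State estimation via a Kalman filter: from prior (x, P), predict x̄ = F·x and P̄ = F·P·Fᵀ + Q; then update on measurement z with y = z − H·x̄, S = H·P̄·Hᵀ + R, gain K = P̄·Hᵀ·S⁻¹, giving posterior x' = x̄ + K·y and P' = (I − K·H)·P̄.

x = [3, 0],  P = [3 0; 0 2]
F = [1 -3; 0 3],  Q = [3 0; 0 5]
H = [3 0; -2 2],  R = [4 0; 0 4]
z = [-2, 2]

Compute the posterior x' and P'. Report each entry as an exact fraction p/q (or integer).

x' = [-14/31, 967/1302]
P' = [12/31 10/31; 10/31 764/651]

x̄ = F·x = [3, 0]
P̄ = F·P·Fᵀ + Q = [24 -18; -18 23]
y = z − H·x̄ = [-11, 8]
S = H·P̄·Hᵀ + R = [220 -252; -252 336]
K = P̄·Hᵀ·S⁻¹ = [9/31 -1/31; 15/62 277/651]
x' = x̄ + K·y = [-14/31, 967/1302]
P' = (I − K·H)·P̄ = [12/31 10/31; 10/31 764/651]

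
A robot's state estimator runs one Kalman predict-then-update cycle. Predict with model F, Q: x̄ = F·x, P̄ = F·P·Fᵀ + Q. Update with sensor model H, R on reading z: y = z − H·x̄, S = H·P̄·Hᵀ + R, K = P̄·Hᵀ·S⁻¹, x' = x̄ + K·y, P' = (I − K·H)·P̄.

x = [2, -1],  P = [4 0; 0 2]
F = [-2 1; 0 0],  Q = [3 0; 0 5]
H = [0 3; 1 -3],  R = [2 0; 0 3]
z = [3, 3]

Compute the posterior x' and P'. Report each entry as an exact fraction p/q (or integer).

x̄ = F·x = [-5, 0]
P̄ = F·P·Fᵀ + Q = [21 0; 0 5]
y = z − H·x̄ = [3, 8]
S = H·P̄·Hᵀ + R = [47 -45; -45 69]
K = P̄·Hᵀ·S⁻¹ = [45/58 47/58; 60/203 -5/203]
x' = x̄ + K·y = [221/58, 20/29]
P' = (I − K·H)·P̄ = [231/58 15/29; 15/29 40/203]

x' = [221/58, 20/29]
P' = [231/58 15/29; 15/29 40/203]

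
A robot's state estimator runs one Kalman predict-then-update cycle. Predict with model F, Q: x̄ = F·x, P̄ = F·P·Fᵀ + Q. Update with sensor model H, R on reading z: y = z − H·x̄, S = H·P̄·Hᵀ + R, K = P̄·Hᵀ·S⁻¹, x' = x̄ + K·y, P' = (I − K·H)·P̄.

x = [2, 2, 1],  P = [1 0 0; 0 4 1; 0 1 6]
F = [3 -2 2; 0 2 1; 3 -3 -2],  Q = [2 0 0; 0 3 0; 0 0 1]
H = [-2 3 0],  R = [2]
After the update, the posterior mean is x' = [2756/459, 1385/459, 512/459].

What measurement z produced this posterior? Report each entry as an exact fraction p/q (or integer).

x̄ = F·x = [4, 5, -2]
P̄ = F·P·Fᵀ + Q = [43 -2 7; -2 29 -43; 7 -43 82]
S = H·P̄·Hᵀ + R = [459]
K = P̄·Hᵀ·S⁻¹ = [-92/459; 91/459; -143/459]
x' − x̄ = [920/459, -910/459, 1430/459] = K·y
y = (KᵀK)⁻¹·Kᵀ·(x' − x̄) = [-10]
z = y + H·x̄ = [-10] + [7] = [-3]

z = [-3]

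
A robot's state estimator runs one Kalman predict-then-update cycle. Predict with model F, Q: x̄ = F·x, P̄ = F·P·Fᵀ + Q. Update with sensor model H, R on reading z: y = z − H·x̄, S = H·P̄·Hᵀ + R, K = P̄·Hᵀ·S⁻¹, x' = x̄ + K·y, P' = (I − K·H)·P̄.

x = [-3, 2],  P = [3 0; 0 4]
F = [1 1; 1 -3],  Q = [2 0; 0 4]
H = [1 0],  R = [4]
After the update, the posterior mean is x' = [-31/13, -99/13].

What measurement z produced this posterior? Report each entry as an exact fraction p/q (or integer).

z = [-3]

x̄ = F·x = [-1, -9]
P̄ = F·P·Fᵀ + Q = [9 -9; -9 43]
S = H·P̄·Hᵀ + R = [13]
K = P̄·Hᵀ·S⁻¹ = [9/13; -9/13]
x' − x̄ = [-18/13, 18/13] = K·y
y = (KᵀK)⁻¹·Kᵀ·(x' − x̄) = [-2]
z = y + H·x̄ = [-2] + [-1] = [-3]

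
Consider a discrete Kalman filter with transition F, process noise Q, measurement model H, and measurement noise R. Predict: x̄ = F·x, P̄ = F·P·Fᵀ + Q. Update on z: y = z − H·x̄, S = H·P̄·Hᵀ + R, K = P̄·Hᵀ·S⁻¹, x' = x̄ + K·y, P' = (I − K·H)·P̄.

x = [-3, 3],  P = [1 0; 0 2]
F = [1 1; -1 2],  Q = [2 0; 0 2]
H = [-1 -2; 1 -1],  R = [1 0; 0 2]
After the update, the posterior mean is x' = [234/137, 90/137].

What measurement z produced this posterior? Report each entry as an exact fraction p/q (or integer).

z = [-3, 3]

x̄ = F·x = [0, 9]
P̄ = F·P·Fᵀ + Q = [5 3; 3 11]
S = H·P̄·Hᵀ + R = [62 14; 14 12]
K = P̄·Hᵀ·S⁻¹ = [-40/137 139/274; -47/137 -73/274]
x' − x̄ = [234/137, -1143/137] = K·y
y = (KᵀK)⁻¹·Kᵀ·(x' − x̄) = [15, 12]
z = y + H·x̄ = [15, 12] + [-18, -9] = [-3, 3]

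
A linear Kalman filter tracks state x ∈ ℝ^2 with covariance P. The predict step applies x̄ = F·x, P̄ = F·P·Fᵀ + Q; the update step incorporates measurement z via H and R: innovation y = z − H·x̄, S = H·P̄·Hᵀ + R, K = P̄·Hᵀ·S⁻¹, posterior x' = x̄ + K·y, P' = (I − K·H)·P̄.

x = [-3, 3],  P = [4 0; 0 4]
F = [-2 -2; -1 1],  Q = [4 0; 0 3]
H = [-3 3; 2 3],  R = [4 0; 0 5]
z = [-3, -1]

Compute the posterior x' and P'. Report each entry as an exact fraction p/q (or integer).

x' = [41508/92207, -40791/92207]
P' = [32796/92207 8316/92207; 8316/92207 24376/92207]

x̄ = F·x = [0, 6]
P̄ = F·P·Fᵀ + Q = [36 0; 0 11]
y = z − H·x̄ = [-21, -19]
S = H·P̄·Hᵀ + R = [427 -117; -117 248]
K = P̄·Hᵀ·S⁻¹ = [-18360/92207 18108/92207; 12045/92207 17952/92207]
x' = x̄ + K·y = [41508/92207, -40791/92207]
P' = (I − K·H)·P̄ = [32796/92207 8316/92207; 8316/92207 24376/92207]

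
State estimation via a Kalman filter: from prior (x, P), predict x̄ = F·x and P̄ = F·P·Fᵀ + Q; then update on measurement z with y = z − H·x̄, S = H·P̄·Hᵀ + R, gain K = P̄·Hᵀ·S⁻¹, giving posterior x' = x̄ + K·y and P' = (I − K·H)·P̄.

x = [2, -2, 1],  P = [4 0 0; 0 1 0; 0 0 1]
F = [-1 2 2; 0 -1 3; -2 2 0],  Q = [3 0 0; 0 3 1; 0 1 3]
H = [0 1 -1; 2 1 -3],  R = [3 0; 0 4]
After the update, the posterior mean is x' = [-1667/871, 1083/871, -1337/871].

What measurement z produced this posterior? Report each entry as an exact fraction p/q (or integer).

z = [2, 2]

x̄ = F·x = [-4, 5, -8]
P̄ = F·P·Fᵀ + Q = [15 4 12; 4 13 -1; 12 -1 23]
S = H·P̄·Hᵀ + R = [41 70; 70 162]
K = P̄·Hᵀ·S⁻¹ = [-578/871 239/871; 294/871 2/871; -334/871 -103/871]
x' − x̄ = [1817/871, -3272/871, 5631/871] = K·y
y = (KᵀK)⁻¹·Kᵀ·(x' − x̄) = [-11, -19]
z = y + H·x̄ = [-11, -19] + [13, 21] = [2, 2]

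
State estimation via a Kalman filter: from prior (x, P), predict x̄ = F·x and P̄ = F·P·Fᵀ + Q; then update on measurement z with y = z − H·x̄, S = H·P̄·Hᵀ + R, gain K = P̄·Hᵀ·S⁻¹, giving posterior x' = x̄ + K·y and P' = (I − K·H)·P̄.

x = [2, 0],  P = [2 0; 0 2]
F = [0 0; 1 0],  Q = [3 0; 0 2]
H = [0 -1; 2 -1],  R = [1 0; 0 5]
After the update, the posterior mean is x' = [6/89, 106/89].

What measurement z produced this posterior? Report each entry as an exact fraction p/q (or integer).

z = [-1, -1]

x̄ = F·x = [0, 2]
P̄ = F·P·Fᵀ + Q = [3 0; 0 4]
S = H·P̄·Hᵀ + R = [5 4; 4 21]
K = P̄·Hᵀ·S⁻¹ = [-24/89 30/89; -68/89 -4/89]
x' − x̄ = [6/89, -72/89] = K·y
y = (KᵀK)⁻¹·Kᵀ·(x' − x̄) = [1, 1]
z = y + H·x̄ = [1, 1] + [-2, -2] = [-1, -1]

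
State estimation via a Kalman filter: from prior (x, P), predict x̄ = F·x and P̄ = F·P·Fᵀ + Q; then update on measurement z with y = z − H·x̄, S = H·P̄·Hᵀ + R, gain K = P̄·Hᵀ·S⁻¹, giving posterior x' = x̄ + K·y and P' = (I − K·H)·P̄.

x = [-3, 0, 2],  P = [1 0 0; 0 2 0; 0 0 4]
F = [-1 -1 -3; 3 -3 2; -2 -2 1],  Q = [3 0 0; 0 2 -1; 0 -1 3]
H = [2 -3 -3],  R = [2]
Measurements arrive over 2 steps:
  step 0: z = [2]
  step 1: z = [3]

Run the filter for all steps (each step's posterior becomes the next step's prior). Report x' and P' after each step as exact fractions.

step 0: x' = [-1107/1304, -1274/163, 2149/326], P' = [27543/1304 1032/163 2499/326; 1032/163 1503/163 -797/163; 2499/326 -797/163 1639/163]
step 1: x' = [96525326/8637055, -14283249/1727411, 18186088/1233865], P' = [607047804/8637055 -98617816/1727411 128163362/1233865; -98617816/1727411 91046540/1727411 -22363850/246773; 128163362/1233865 -22363850/246773 197299402/1233865]

step 0: x̄ = F·x = [-3, -5, 8]
step 0: P̄ = F·P·Fᵀ + Q = [42 -21 -6; -21 45 13; -6 13 19]
step 0: y = z − H·x̄ = [17]
step 0: S = H·P̄·Hᵀ + R = [1304]
step 0: K = P̄·Hᵀ·S⁻¹ = [165/1304; -27/163; -27/326]
step 0: x' = x̄ + K·y = [-1107/1304, -1274/163, 2149/326]
step 0: P' = (I − K·H)·P̄ = [27543/1304 1032/163 2499/326; 1032/163 1503/163 -797/163; 2499/326 -797/163 1639/163]
step 1: x̄ = F·x = [-14489/1304, 44447/1304, 15597/652]
step 1: P̄ = F·P·Fᵀ + Q = [199719/1304 -279817/1304 45461/652; -279817/1304 459015/1304 -16779/652; 45461/652 -16779/652 56715/326]
step 1: y = z − H·x̄ = [259813/1304]
step 1: S = H·P̄·Hᵀ + R = [8637055/1304]
step 1: K = P̄·Hᵀ·S⁻¹ = [966123/8637055; -367201/1727411; -56866/1233865]
step 1: x' = x̄ + K·y = [96525326/8637055, -14283249/1727411, 18186088/1233865]
step 1: P' = (I − K·H)·P̄ = [607047804/8637055 -98617816/1727411 128163362/1233865; -98617816/1727411 91046540/1727411 -22363850/246773; 128163362/1233865 -22363850/246773 197299402/1233865]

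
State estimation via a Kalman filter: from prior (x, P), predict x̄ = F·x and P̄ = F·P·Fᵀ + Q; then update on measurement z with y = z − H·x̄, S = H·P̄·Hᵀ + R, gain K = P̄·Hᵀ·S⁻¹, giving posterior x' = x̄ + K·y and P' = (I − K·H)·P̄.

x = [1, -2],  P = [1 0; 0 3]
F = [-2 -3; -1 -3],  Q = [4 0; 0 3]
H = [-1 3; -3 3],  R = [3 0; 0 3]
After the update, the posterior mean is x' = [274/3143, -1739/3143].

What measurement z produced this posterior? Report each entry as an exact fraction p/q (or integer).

x̄ = F·x = [4, 5]
P̄ = F·P·Fᵀ + Q = [35 29; 29 31]
S = H·P̄·Hᵀ + R = [143 36; 36 75]
K = P̄·Hᵀ·S⁻¹ = [1516/3143 -1482/3143; 1528/3143 -482/3143]
x' − x̄ = [-12298/3143, -17454/3143] = K·y
y = (KᵀK)⁻¹·Kᵀ·(x' − x̄) = [-13, -5]
z = y + H·x̄ = [-13, -5] + [11, 3] = [-2, -2]

z = [-2, -2]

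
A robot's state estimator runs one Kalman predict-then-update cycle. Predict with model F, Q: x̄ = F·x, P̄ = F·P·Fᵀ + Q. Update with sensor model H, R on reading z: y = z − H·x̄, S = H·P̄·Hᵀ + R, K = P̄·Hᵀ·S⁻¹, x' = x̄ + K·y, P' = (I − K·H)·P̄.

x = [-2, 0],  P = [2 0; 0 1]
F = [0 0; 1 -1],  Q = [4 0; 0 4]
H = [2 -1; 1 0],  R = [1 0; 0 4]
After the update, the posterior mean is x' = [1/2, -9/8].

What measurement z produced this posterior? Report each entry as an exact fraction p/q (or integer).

z = [2, 2]

x̄ = F·x = [0, -2]
P̄ = F·P·Fᵀ + Q = [4 0; 0 7]
S = H·P̄·Hᵀ + R = [24 8; 8 8]
K = P̄·Hᵀ·S⁻¹ = [1/4 1/4; -7/16 7/16]
x' − x̄ = [1/2, 7/8] = K·y
y = (KᵀK)⁻¹·Kᵀ·(x' − x̄) = [0, 2]
z = y + H·x̄ = [0, 2] + [2, 0] = [2, 2]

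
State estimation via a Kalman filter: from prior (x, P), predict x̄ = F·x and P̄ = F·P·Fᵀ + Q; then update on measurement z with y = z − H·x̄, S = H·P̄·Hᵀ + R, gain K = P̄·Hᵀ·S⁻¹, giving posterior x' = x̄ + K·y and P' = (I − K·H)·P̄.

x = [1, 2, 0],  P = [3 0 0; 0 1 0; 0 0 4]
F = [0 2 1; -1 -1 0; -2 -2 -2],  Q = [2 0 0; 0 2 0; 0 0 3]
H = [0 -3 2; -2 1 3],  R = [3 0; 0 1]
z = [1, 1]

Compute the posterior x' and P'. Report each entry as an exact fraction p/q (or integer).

x̄ = F·x = [4, -3, -6]
P̄ = F·P·Fᵀ + Q = [10 -2 -12; -2 6 8; -12 8 35]
y = z − H·x̄ = [4, 30]
S = H·P̄·Hᵀ + R = [101 172; 172 562]
K = P̄·Hᵀ·S⁻¹ = [-70/13589 -1381/13589; -3486/13589 1889/13589; 1144/13589 5925/27178]
x' = x̄ + K·y = [12646/13589, 1959/13589, 11917/13589]
P' = (I − K·H)·P̄ = [54532/13589 19636/13589 29349/13589; 19636/13589 10336/13589 10275/13589; 29349/13589 10275/13589 34257/27178]

x' = [12646/13589, 1959/13589, 11917/13589]
P' = [54532/13589 19636/13589 29349/13589; 19636/13589 10336/13589 10275/13589; 29349/13589 10275/13589 34257/27178]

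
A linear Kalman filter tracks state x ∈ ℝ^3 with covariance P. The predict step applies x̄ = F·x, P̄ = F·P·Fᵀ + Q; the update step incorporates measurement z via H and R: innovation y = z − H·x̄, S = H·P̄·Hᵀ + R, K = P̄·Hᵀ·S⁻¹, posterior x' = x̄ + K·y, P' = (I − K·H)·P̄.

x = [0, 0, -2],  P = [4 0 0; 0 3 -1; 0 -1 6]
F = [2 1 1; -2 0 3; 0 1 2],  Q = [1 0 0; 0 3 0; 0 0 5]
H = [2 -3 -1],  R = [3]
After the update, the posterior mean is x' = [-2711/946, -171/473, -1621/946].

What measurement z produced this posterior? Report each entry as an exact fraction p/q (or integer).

z = [-3]

x̄ = F·x = [-2, -6, -4]
P̄ = F·P·Fᵀ + Q = [24 -1 12; -1 73 33; 12 33 28]
S = H·P̄·Hᵀ + R = [946]
K = P̄·Hᵀ·S⁻¹ = [39/946; -127/473; -103/946]
x' − x̄ = [-819/946, 2667/473, 2163/946] = K·y
y = (KᵀK)⁻¹·Kᵀ·(x' − x̄) = [-21]
z = y + H·x̄ = [-21] + [18] = [-3]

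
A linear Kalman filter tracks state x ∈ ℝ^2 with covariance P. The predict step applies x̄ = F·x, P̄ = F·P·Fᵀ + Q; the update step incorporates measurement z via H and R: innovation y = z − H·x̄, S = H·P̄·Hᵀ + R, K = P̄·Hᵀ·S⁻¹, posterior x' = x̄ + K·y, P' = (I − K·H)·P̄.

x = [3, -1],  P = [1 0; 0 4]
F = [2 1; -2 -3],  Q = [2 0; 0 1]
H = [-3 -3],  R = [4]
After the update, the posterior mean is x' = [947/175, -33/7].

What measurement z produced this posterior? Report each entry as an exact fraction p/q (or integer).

x̄ = F·x = [5, -3]
P̄ = F·P·Fᵀ + Q = [10 -16; -16 41]
S = H·P̄·Hᵀ + R = [175]
K = P̄·Hᵀ·S⁻¹ = [18/175; -3/7]
x' − x̄ = [72/175, -12/7] = K·y
y = (KᵀK)⁻¹·Kᵀ·(x' − x̄) = [4]
z = y + H·x̄ = [4] + [-6] = [-2]

z = [-2]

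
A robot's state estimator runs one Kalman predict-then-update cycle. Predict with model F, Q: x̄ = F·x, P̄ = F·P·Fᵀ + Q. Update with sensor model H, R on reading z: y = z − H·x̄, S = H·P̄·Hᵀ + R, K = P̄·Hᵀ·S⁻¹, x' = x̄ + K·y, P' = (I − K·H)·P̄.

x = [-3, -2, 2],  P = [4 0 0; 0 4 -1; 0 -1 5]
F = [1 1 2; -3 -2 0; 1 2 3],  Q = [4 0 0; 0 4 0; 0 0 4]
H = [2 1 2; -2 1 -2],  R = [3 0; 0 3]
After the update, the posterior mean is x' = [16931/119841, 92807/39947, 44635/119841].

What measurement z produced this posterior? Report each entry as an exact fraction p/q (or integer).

z = [3, 1]

x̄ = F·x = [-1, 13, -1]
P̄ = F·P·Fᵀ + Q = [28 -16 35; -16 56 -22; 35 -22 57]
S = H·P̄·Hᵀ + R = [527 -564; -564 831]
K = P̄·Hᵀ·S⁻¹ = [3774/39947 -12794/119841; 19276/39947 19428/39947; 6146/39947 -17194/119841]
x' − x̄ = [136772/119841, -426504/39947, 164476/119841] = K·y
y = (KᵀK)⁻¹·Kᵀ·(x' − x̄) = [-6, -16]
z = y + H·x̄ = [-6, -16] + [9, 17] = [3, 1]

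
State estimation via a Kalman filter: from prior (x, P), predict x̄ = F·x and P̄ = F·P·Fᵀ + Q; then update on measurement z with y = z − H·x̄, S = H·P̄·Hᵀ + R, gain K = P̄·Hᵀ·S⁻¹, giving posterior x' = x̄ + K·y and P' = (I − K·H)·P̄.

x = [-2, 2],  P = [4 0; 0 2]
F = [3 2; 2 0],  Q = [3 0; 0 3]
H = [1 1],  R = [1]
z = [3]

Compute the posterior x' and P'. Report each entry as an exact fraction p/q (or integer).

x̄ = F·x = [-2, -4]
P̄ = F·P·Fᵀ + Q = [47 24; 24 19]
y = z − H·x̄ = [9]
S = H·P̄·Hᵀ + R = [115]
K = P̄·Hᵀ·S⁻¹ = [71/115; 43/115]
x' = x̄ + K·y = [409/115, -73/115]
P' = (I − K·H)·P̄ = [364/115 -293/115; -293/115 336/115]

x' = [409/115, -73/115]
P' = [364/115 -293/115; -293/115 336/115]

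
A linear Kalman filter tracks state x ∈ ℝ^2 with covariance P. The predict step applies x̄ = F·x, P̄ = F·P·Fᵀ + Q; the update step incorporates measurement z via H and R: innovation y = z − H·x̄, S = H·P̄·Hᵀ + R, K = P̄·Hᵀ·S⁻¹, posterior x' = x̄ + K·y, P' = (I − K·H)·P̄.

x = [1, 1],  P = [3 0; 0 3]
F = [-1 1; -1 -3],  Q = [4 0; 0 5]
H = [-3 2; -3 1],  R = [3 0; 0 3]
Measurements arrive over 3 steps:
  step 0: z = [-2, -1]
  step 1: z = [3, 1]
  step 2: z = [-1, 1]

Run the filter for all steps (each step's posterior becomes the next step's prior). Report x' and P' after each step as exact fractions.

step 0: x̄ = F·x = [0, -4]
step 0: P̄ = F·P·Fᵀ + Q = [10 -6; -6 35]
step 0: y = z − H·x̄ = [6, 3]
step 0: S = H·P̄·Hᵀ + R = [305 214; 214 164]
step 0: K = P̄·Hᵀ·S⁻¹ = [17/88 -83/176; 515/704 -889/1408]
step 0: x' = x̄ + K·y = [-45/176, -2119/1408]
step 0: P' = (I − K·H)·P̄ = [25/22 351/176; 351/176 5757/1408]
step 1: x̄ = F·x = [-1759/1408, 6717/1408]
step 1: P̄ = F·P·Fᵀ + Q = [7373/1408 -10055/1408; -10055/1408 77301/1408]
step 1: y = z − H·x̄ = [-1317/128, -5293/704]
step 1: S = H·P̄·Hᵀ + R = [45495/128 14157/64; 14157/64 52053/352]
step 1: K = P̄·Hᵀ·S⁻¹ = [18172/106461 -29089/70974; 197285/283896 -99053/189264]
step 1: x' = x̄ + K·y = [5389/70974, 294377/189264]
step 1: P' = (I − K·H)·P̄ = [105439/106461 123611/70974; 123611/70974 691729/189264]
step 2: x̄ = F·x = [840019/567792, -2692505/567792]
step 2: P̄ = F·P·Fᵀ + Q = [8792761/1703376 -11056331/1703376; -11056331/1703376 84033937/1703376]
step 2: y = z − H·x̄ = [7337275/567792, 2890177/283896]
step 2: S = H·P̄·Hᵀ + R = [553056697/1703376 173354851/851688; 173354851/851688 58654225/425844]
step 2: K = P̄·Hᵀ·S⁻¹ = [19595261/116788052 -95183107/233576104; 643641115/934304416 -968842433/1868608832]
step 2: x' = x̄ + K·y = [-117000681/233576104, -2089404451/1868608832]
step 2: P' = (I − K·H)·P̄ = [28694592/29197013 403120887/233576104; 403120887/233576104 6768373989/1868608832]

step 0: x' = [-45/176, -2119/1408], P' = [25/22 351/176; 351/176 5757/1408]
step 1: x' = [5389/70974, 294377/189264], P' = [105439/106461 123611/70974; 123611/70974 691729/189264]
step 2: x' = [-117000681/233576104, -2089404451/1868608832], P' = [28694592/29197013 403120887/233576104; 403120887/233576104 6768373989/1868608832]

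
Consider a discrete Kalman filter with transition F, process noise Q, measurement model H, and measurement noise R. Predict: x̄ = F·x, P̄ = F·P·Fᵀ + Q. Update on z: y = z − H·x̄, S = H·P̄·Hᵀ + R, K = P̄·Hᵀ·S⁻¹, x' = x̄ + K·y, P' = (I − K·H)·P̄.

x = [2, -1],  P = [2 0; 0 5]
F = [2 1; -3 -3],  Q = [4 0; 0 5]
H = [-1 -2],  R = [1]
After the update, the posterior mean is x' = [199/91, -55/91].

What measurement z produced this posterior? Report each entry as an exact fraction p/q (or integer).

x̄ = F·x = [3, -3]
P̄ = F·P·Fᵀ + Q = [17 -27; -27 68]
S = H·P̄·Hᵀ + R = [182]
K = P̄·Hᵀ·S⁻¹ = [37/182; -109/182]
x' − x̄ = [-74/91, 218/91] = K·y
y = (KᵀK)⁻¹·Kᵀ·(x' − x̄) = [-4]
z = y + H·x̄ = [-4] + [3] = [-1]

z = [-1]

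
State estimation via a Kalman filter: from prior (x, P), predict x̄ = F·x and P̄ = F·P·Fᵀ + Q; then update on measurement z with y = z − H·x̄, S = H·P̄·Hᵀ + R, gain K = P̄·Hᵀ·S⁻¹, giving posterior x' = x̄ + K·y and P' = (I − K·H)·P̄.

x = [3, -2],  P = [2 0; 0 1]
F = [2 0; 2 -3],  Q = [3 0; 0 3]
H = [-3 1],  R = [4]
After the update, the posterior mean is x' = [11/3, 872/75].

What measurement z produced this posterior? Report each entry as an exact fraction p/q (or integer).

x̄ = F·x = [6, 12]
P̄ = F·P·Fᵀ + Q = [11 8; 8 20]
S = H·P̄·Hᵀ + R = [75]
K = P̄·Hᵀ·S⁻¹ = [-1/3; -4/75]
x' − x̄ = [-7/3, -28/75] = K·y
y = (KᵀK)⁻¹·Kᵀ·(x' − x̄) = [7]
z = y + H·x̄ = [7] + [-6] = [1]

z = [1]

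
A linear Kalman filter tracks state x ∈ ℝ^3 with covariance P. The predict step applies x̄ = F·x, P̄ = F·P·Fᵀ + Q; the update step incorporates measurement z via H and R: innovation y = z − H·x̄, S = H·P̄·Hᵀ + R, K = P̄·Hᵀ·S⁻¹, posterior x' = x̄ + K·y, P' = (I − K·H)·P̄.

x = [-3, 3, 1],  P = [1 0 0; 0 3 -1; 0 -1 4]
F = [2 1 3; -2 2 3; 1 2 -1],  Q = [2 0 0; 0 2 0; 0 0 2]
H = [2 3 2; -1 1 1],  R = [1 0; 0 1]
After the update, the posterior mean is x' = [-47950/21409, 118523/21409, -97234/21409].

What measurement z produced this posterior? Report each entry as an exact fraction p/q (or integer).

x̄ = F·x = [0, 15, 2]
P̄ = F·P·Fᵀ + Q = [39 29 -9; 29 42 -6; -9 -6 23]
S = H·P̄·Hᵀ + R = [831 35; 35 53]
K = P̄·Hᵀ·S⁻¹ = [4228/21409 -10467/21409; 8871/42818 -203/42818; -190/21409 10628/21409]
x' − x̄ = [-47950/21409, -202612/21409, -140052/21409] = K·y
y = (KᵀK)⁻¹·Kᵀ·(x' − x̄) = [-46, -14]
z = y + H·x̄ = [-46, -14] + [49, 17] = [3, 3]

z = [3, 3]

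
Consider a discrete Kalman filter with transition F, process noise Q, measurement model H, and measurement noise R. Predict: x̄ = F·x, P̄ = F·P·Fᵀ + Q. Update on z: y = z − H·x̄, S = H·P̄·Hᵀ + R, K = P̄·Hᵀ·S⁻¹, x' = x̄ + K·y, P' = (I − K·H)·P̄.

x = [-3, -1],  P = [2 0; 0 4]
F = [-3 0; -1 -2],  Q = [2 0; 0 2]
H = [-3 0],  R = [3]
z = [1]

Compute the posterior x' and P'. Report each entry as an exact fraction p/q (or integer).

x̄ = F·x = [9, 5]
P̄ = F·P·Fᵀ + Q = [20 6; 6 20]
y = z − H·x̄ = [28]
S = H·P̄·Hᵀ + R = [183]
K = P̄·Hᵀ·S⁻¹ = [-20/61; -6/61]
x' = x̄ + K·y = [-11/61, 137/61]
P' = (I − K·H)·P̄ = [20/61 6/61; 6/61 1112/61]

x' = [-11/61, 137/61]
P' = [20/61 6/61; 6/61 1112/61]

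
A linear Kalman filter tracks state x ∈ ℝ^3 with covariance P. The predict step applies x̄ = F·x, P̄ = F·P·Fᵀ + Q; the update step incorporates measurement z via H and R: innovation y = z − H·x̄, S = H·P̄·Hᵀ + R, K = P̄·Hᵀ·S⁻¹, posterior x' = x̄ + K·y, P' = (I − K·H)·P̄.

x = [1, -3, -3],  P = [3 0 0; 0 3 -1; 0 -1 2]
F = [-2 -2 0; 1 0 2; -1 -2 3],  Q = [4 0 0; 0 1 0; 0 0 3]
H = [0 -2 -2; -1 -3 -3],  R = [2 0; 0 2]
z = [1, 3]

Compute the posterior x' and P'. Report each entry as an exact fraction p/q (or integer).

x̄ = F·x = [4, -5, -4]
P̄ = F·P·Fᵀ + Q = [28 -2 24; -2 12 13; 24 13 48]
y = z − H·x̄ = [-17, -20]
S = H·P̄·Hᵀ + R = [346 560; 560 936]
K = P̄·Hᵀ·S⁻¹ = [716/641 -1971/2564; -370/641 1371/5128; 108/641 -1651/5128]
x' = x̄ + K·y = [247/641, -685/1282, -545/1282]
P' = (I − K·H)·P̄ = [6267/1282 -5811/2564 2947/2564; -5811/2564 13619/5128 -10659/5128; 2947/2564 -10659/5128 9795/5128]

x' = [247/641, -685/1282, -545/1282]
P' = [6267/1282 -5811/2564 2947/2564; -5811/2564 13619/5128 -10659/5128; 2947/2564 -10659/5128 9795/5128]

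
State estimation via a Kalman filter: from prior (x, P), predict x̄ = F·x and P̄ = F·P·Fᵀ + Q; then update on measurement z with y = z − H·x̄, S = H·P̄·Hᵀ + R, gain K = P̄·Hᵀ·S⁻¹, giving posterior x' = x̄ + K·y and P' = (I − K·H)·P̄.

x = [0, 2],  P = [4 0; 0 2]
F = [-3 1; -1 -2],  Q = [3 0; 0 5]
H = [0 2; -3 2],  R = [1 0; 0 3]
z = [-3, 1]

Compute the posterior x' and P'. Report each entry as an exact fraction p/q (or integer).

x' = [-30653/23336, -17857/11668]
P' = [10251/23336 1911/11668; 1911/11668 1437/5834]

x̄ = F·x = [2, -4]
P̄ = F·P·Fᵀ + Q = [41 8; 8 17]
y = z − H·x̄ = [5, 15]
S = H·P̄·Hᵀ + R = [69 20; 20 344]
K = P̄·Hᵀ·S⁻¹ = [1911/5834 -7703/23336; 1437/2917 5/11668]
x' = x̄ + K·y = [-30653/23336, -17857/11668]
P' = (I − K·H)·P̄ = [10251/23336 1911/11668; 1911/11668 1437/5834]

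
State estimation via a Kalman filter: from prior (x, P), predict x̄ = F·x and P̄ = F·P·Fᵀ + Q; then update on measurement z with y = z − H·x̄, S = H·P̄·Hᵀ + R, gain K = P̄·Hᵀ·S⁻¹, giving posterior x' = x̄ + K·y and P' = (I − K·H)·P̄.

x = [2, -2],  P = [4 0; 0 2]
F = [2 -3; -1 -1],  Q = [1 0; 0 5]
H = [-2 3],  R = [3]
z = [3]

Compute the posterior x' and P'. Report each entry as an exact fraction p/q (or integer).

x̄ = F·x = [10, 0]
P̄ = F·P·Fᵀ + Q = [35 -2; -2 11]
y = z − H·x̄ = [23]
S = H·P̄·Hᵀ + R = [266]
K = P̄·Hᵀ·S⁻¹ = [-2/7; 37/266]
x' = x̄ + K·y = [24/7, 851/266]
P' = (I − K·H)·P̄ = [93/7 60/7; 60/7 1557/266]

x' = [24/7, 851/266]
P' = [93/7 60/7; 60/7 1557/266]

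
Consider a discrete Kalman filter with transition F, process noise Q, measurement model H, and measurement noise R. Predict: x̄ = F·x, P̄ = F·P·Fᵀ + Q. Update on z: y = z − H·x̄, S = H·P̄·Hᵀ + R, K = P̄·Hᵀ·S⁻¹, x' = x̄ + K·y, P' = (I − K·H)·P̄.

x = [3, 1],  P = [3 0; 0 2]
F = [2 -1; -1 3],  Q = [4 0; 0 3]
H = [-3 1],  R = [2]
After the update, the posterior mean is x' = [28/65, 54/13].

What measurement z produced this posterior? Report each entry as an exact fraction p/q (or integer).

x̄ = F·x = [5, 0]
P̄ = F·P·Fᵀ + Q = [18 -12; -12 24]
S = H·P̄·Hᵀ + R = [260]
K = P̄·Hᵀ·S⁻¹ = [-33/130; 3/13]
x' − x̄ = [-297/65, 54/13] = K·y
y = (KᵀK)⁻¹·Kᵀ·(x' − x̄) = [18]
z = y + H·x̄ = [18] + [-15] = [3]

z = [3]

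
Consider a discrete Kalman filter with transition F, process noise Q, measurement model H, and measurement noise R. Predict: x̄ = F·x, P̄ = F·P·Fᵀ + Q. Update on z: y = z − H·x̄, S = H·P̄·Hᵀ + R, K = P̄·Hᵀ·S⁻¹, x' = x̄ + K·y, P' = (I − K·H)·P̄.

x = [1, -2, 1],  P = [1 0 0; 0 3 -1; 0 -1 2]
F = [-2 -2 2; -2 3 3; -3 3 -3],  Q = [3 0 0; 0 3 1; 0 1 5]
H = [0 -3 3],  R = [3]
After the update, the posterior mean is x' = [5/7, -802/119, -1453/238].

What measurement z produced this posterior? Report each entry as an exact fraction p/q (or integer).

z = [2]

x̄ = F·x = [4, -5, -12]
P̄ = F·P·Fᵀ + Q = [35 -2 -36; -2 34 16; -36 16 77]
S = H·P̄·Hᵀ + R = [714]
K = P̄·Hᵀ·S⁻¹ = [-1/7; -9/119; 61/238]
x' − x̄ = [-23/7, -207/119, 1403/238] = K·y
y = (KᵀK)⁻¹·Kᵀ·(x' − x̄) = [23]
z = y + H·x̄ = [23] + [-21] = [2]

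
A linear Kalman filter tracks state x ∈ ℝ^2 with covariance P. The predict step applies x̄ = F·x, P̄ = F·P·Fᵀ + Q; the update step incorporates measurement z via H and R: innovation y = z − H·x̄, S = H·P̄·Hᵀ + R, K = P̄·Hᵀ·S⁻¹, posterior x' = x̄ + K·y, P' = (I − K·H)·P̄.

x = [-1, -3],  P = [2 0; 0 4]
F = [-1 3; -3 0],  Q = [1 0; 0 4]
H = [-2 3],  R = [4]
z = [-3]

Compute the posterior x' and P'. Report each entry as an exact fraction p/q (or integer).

x' = [-304/143, -327/143]
P' = [3777/143 2478/143; 2478/143 1688/143]

x̄ = F·x = [-8, 3]
P̄ = F·P·Fᵀ + Q = [39 6; 6 22]
y = z − H·x̄ = [-28]
S = H·P̄·Hᵀ + R = [286]
K = P̄·Hᵀ·S⁻¹ = [-30/143; 27/143]
x' = x̄ + K·y = [-304/143, -327/143]
P' = (I − K·H)·P̄ = [3777/143 2478/143; 2478/143 1688/143]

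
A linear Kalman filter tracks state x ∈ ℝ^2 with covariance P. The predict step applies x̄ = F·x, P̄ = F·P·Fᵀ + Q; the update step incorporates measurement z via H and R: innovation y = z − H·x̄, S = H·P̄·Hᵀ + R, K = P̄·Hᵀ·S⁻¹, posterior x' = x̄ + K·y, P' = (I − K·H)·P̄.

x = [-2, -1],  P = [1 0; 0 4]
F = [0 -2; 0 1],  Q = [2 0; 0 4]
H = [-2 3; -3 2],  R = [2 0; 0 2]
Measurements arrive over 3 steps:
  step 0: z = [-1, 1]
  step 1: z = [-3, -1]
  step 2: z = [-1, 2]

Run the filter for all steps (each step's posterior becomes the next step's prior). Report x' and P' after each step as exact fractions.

step 0: x̄ = F·x = [2, -1]
step 0: P̄ = F·P·Fᵀ + Q = [18 -8; -8 8]
step 0: y = z − H·x̄ = [6, 9]
step 0: S = H·P̄·Hᵀ + R = [242 260; 260 292]
step 0: K = P̄·Hᵀ·S⁻¹ = [85/383 -335/766; 160/383 -90/383]
step 0: x' = x̄ + K·y = [-463/766, -233/383]
step 0: P' = (I − K·H)·P̄ = [269/383 236/383; 236/383 264/383]
step 1: x̄ = F·x = [466/383, -233/383]
step 1: P̄ = F·P·Fᵀ + Q = [1822/383 -528/383; -528/383 1796/383]
step 1: y = z − H·x̄ = [482/383, 1481/383]
step 1: S = H·P̄·Hᵀ + R = [30554/383 28572/383; 28572/383 30684/383]
step 1: K = P̄·Hᵀ·S⁻¹ = [403/1883 -1551/3766; 5422/13181 -8476/39543]
step 1: x' = x̄ + K·y = [-401/3766, -36361/39543]
step 1: P' = (I − K·H)·P̄ = [179/269 1104/1883; 1104/1883 26300/39543]
step 2: x̄ = F·x = [72722/39543, -36361/39543]
step 2: P̄ = F·P·Fᵀ + Q = [184286/39543 -52600/39543; -52600/39543 184472/39543]
step 2: y = z − H·x̄ = [30712/5649, 369974/39543]
step 2: S = H·P̄·Hᵀ + R = [63422/807 413764/5649; 413764/5649 3106748/39543]
step 2: K = P̄·Hᵀ·S⁻¹ = [855587/4001785 -3290569/8003570; 1645424/4001785 -855494/4001785]
step 2: x' = x̄ + K·y = [-676515/800357, -547655/800357]
step 2: P' = (I − K·H)·P̄ = [2658811/4001785 2342932/4001785; 2342932/4001785 2658904/4001785]

step 0: x' = [-463/766, -233/383], P' = [269/383 236/383; 236/383 264/383]
step 1: x' = [-401/3766, -36361/39543], P' = [179/269 1104/1883; 1104/1883 26300/39543]
step 2: x' = [-676515/800357, -547655/800357], P' = [2658811/4001785 2342932/4001785; 2342932/4001785 2658904/4001785]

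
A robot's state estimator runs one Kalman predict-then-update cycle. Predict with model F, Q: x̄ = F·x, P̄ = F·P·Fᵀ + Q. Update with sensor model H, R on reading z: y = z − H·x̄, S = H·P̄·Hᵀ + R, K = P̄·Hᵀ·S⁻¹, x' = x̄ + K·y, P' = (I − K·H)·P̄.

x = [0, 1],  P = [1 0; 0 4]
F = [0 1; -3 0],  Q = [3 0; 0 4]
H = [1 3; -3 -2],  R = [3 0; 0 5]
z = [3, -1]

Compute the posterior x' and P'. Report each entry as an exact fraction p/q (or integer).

x̄ = F·x = [1, 0]
P̄ = F·P·Fᵀ + Q = [7 0; 0 13]
y = z − H·x̄ = [2, 2]
S = H·P̄·Hᵀ + R = [127 -99; -99 120]
K = P̄·Hᵀ·S⁻¹ = [-59/259 -94/259; 702/1813 559/5439]
x' = x̄ + K·y = [-47/259, 5330/5439]
P' = (I − K·H)·P̄ = [36/37 -143/259; -143/259 3107/5439]

x' = [-47/259, 5330/5439]
P' = [36/37 -143/259; -143/259 3107/5439]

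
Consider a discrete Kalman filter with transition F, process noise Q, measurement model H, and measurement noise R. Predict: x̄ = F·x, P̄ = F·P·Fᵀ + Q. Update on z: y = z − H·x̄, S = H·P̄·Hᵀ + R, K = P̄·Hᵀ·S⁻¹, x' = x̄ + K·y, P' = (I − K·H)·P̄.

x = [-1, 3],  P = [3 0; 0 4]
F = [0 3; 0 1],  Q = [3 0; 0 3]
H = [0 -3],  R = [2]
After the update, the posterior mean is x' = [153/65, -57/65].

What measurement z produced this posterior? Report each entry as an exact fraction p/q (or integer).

z = [3]

x̄ = F·x = [9, 3]
P̄ = F·P·Fᵀ + Q = [39 12; 12 7]
S = H·P̄·Hᵀ + R = [65]
K = P̄·Hᵀ·S⁻¹ = [-36/65; -21/65]
x' − x̄ = [-432/65, -252/65] = K·y
y = (KᵀK)⁻¹·Kᵀ·(x' − x̄) = [12]
z = y + H·x̄ = [12] + [-9] = [3]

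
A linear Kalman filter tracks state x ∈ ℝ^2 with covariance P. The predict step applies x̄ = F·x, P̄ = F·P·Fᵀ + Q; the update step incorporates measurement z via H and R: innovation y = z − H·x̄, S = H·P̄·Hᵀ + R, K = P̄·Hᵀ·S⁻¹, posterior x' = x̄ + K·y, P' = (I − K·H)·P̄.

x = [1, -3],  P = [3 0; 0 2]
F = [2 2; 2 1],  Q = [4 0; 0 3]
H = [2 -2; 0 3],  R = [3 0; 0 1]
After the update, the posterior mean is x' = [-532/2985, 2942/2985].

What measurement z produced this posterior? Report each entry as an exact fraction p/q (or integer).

x̄ = F·x = [-4, -1]
P̄ = F·P·Fᵀ + Q = [24 16; 16 17]
S = H·P̄·Hᵀ + R = [39 -6; -6 154]
K = P̄·Hᵀ·S⁻¹ = [1376/2985 328/995; -1/2985 659/1990]
x' − x̄ = [11408/2985, 5927/2985] = K·y
y = (KᵀK)⁻¹·Kᵀ·(x' − x̄) = [4, 6]
z = y + H·x̄ = [4, 6] + [-6, -3] = [-2, 3]

z = [-2, 3]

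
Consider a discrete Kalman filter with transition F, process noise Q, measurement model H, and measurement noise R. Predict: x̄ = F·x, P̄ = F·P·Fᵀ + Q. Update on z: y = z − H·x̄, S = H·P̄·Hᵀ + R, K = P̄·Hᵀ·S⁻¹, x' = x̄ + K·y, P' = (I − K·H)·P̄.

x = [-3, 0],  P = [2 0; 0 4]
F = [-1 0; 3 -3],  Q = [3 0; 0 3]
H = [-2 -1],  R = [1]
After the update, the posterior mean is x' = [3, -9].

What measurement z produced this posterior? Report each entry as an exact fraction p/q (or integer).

z = [3]

x̄ = F·x = [3, -9]
P̄ = F·P·Fᵀ + Q = [5 -6; -6 57]
S = H·P̄·Hᵀ + R = [54]
K = P̄·Hᵀ·S⁻¹ = [-2/27; -5/6]
x' − x̄ = [0, 0] = K·y
y = (KᵀK)⁻¹·Kᵀ·(x' − x̄) = [0]
z = y + H·x̄ = [0] + [3] = [3]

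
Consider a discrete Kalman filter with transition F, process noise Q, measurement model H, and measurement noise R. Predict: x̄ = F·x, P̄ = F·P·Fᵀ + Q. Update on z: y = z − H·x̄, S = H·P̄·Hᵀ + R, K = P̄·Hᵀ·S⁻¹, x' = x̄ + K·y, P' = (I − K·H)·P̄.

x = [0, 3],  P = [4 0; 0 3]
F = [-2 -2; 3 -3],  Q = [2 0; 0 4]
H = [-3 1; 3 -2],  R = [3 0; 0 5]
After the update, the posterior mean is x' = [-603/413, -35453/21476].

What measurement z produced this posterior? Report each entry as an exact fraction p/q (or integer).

z = [2, -2]

x̄ = F·x = [-6, -9]
P̄ = F·P·Fᵀ + Q = [30 -6; -6 67]
S = H·P̄·Hᵀ + R = [376 -458; -458 615]
K = P̄·Hᵀ·S⁻¹ = [-237/413 -108/413; -17341/21476 -9111/10738]
x' − x̄ = [1875/413, 157831/21476] = K·y
y = (KᵀK)⁻¹·Kᵀ·(x' − x̄) = [-7, -2]
z = y + H·x̄ = [-7, -2] + [9, 0] = [2, -2]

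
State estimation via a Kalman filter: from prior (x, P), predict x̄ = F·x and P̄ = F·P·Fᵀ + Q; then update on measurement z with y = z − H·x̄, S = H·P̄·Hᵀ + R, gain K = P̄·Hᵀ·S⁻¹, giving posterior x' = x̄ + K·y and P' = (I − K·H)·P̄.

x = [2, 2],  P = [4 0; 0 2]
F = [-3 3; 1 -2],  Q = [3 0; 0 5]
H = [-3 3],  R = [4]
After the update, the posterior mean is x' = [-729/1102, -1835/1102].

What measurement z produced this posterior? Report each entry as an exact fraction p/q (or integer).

x̄ = F·x = [0, -2]
P̄ = F·P·Fᵀ + Q = [57 -24; -24 17]
S = H·P̄·Hᵀ + R = [1102]
K = P̄·Hᵀ·S⁻¹ = [-243/1102; 123/1102]
x' − x̄ = [-729/1102, 369/1102] = K·y
y = (KᵀK)⁻¹·Kᵀ·(x' − x̄) = [3]
z = y + H·x̄ = [3] + [-6] = [-3]

z = [-3]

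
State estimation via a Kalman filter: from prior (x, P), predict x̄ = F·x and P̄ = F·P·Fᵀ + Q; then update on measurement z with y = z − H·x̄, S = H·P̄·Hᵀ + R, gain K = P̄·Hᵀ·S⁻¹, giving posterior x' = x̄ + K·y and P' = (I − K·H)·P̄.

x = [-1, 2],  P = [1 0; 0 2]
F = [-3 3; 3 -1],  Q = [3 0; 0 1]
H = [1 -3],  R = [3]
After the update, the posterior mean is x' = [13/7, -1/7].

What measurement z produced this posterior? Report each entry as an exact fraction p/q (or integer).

z = [2]

x̄ = F·x = [9, -5]
P̄ = F·P·Fᵀ + Q = [30 -15; -15 12]
S = H·P̄·Hᵀ + R = [231]
K = P̄·Hᵀ·S⁻¹ = [25/77; -17/77]
x' − x̄ = [-50/7, 34/7] = K·y
y = (KᵀK)⁻¹·Kᵀ·(x' − x̄) = [-22]
z = y + H·x̄ = [-22] + [24] = [2]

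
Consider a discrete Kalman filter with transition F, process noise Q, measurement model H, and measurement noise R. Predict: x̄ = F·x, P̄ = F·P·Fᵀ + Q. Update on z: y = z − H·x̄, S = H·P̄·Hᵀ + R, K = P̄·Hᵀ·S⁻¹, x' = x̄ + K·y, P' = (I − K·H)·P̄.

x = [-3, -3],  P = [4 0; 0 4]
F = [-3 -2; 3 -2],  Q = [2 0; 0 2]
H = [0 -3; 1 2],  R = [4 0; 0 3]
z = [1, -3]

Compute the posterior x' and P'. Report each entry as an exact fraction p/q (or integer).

x' = [-10749/12437, -7287/12437]
P' = [54418/12437 -10184/12437; -10184/12437 5356/12437]

x̄ = F·x = [15, -3]
P̄ = F·P·Fᵀ + Q = [54 -20; -20 54]
y = z − H·x̄ = [-8, -12]
S = H·P̄·Hᵀ + R = [490 -264; -264 193]
K = P̄·Hᵀ·S⁻¹ = [7638/12437 11350/12437; -4017/12437 176/12437]
x' = x̄ + K·y = [-10749/12437, -7287/12437]
P' = (I − K·H)·P̄ = [54418/12437 -10184/12437; -10184/12437 5356/12437]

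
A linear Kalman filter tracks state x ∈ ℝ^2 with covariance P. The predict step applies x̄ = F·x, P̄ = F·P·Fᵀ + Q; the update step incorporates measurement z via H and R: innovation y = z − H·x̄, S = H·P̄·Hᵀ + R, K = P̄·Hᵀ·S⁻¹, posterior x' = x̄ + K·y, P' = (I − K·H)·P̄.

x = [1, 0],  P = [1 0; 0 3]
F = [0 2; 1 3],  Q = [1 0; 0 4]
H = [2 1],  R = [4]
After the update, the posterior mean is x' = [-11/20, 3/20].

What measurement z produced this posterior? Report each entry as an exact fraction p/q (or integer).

x̄ = F·x = [0, 1]
P̄ = F·P·Fᵀ + Q = [13 18; 18 32]
S = H·P̄·Hᵀ + R = [160]
K = P̄·Hᵀ·S⁻¹ = [11/40; 17/40]
x' − x̄ = [-11/20, -17/20] = K·y
y = (KᵀK)⁻¹·Kᵀ·(x' − x̄) = [-2]
z = y + H·x̄ = [-2] + [1] = [-1]

z = [-1]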